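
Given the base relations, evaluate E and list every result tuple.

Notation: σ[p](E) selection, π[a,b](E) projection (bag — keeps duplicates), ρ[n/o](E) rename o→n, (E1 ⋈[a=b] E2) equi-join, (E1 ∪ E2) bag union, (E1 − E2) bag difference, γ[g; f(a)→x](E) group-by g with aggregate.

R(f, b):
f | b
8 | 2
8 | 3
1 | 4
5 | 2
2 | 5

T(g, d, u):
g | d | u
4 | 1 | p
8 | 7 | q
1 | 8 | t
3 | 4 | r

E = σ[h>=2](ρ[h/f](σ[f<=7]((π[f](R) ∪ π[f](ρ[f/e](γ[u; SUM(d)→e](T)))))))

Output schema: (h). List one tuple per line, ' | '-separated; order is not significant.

Stepwise |·|:
  R → 5
  π[f](R) → 5
  T → 4
  γ[u; SUM(d)→e](T) → 4
  ρ[f/e](γ[u; SUM(d)→e](T)) → 4
  π[f](ρ[f/e](γ[u; SUM(d)→e](T))) → 4
  (π[f](R) ∪ π[f](ρ[f/e](γ[u; SUM(d)→e](T)))) → 9
  σ[f<=7]((π[f](R) ∪ π[f](ρ[f/e](γ[u; SUM(d)→e](T))))) → 6
  ρ[h/f](σ[f<=7]((π[f](R) ∪ π[f](ρ[f/e](γ[u; SUM(d)→e](T)))))) → 6
  σ[h>=2](ρ[h/f](σ[f<=7]((π[f](R) ∪ π[f](ρ[f/e](γ[u; SUM(d)→e](T))))))) → 4

== RESULT ==
h
2
4
5
7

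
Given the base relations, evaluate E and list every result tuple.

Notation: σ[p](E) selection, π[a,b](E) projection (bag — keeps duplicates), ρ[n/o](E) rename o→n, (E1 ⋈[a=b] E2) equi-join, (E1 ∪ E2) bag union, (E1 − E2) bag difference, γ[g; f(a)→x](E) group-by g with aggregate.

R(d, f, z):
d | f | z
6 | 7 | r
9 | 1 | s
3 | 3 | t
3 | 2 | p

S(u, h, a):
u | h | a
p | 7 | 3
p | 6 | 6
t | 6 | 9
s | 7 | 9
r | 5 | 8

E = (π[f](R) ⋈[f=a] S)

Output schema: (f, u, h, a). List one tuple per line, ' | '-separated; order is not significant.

Row counts bottom-up:
  R → 4
  π[f](R) → 4
  S → 5
  (π[f](R) ⋈[f=a] S) → 1

== RESULT ==
f | u | h | a
3 | p | 7 | 3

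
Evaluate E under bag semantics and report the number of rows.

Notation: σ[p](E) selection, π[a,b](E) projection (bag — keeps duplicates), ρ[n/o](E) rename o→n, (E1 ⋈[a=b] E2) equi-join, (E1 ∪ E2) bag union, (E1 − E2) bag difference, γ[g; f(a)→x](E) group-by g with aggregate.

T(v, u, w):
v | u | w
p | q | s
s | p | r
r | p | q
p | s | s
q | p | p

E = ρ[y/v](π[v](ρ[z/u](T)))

Stepwise |·|:
  T → 5
  ρ[z/u](T) → 5
  π[v](ρ[z/u](T)) → 5
  ρ[y/v](π[v](ρ[z/u](T))) → 5

|E| = 5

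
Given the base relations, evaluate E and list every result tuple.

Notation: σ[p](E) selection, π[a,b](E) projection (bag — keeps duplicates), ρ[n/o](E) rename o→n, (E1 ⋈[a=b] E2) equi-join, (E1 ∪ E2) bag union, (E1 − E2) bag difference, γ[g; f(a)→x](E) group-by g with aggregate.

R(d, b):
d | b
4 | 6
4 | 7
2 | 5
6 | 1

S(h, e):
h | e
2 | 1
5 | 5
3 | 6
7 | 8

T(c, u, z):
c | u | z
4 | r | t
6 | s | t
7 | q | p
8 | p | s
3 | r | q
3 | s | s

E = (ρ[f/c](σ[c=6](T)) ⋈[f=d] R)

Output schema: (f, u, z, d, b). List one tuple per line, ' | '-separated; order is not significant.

Per-node cardinality:
  T → 6
  σ[c=6](T) → 1
  ρ[f/c](σ[c=6](T)) → 1
  R → 4
  (ρ[f/c](σ[c=6](T)) ⋈[f=d] R) → 1

== RESULT ==
f | u | z | d | b
6 | s | t | 6 | 1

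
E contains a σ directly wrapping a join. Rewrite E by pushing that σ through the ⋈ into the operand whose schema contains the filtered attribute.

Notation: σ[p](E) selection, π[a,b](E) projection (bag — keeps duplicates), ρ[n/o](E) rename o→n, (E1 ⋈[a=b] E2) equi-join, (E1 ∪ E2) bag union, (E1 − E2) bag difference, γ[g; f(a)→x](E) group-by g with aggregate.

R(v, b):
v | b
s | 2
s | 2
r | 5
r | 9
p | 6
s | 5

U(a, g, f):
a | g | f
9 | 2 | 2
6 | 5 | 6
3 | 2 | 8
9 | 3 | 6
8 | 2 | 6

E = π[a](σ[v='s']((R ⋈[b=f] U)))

σ filters on v, owned by the left side.
E' = π[a]((σ[v='s'](R) ⋈[b=f] U))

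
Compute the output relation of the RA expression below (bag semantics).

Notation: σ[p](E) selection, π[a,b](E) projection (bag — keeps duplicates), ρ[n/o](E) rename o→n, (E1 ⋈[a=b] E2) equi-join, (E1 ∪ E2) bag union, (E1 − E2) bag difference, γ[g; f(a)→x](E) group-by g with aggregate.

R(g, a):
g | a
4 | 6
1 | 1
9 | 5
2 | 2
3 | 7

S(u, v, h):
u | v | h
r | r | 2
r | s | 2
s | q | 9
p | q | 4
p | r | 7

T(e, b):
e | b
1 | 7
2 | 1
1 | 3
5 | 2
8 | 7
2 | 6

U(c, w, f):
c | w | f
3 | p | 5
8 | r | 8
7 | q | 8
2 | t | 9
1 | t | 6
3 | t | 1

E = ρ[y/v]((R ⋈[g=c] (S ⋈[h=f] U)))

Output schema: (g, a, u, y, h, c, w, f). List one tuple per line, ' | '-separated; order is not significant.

Row counts bottom-up:
  R → 5
  S → 5
  U → 6
  (S ⋈[h=f] U) → 1
  (R ⋈[g=c] (S ⋈[h=f] U)) → 1
  ρ[y/v]((R ⋈[g=c] (S ⋈[h=f] U))) → 1

== RESULT ==
g | a | u | y | h | c | w | f
2 | 2 | s | q | 9 | 2 | t | 9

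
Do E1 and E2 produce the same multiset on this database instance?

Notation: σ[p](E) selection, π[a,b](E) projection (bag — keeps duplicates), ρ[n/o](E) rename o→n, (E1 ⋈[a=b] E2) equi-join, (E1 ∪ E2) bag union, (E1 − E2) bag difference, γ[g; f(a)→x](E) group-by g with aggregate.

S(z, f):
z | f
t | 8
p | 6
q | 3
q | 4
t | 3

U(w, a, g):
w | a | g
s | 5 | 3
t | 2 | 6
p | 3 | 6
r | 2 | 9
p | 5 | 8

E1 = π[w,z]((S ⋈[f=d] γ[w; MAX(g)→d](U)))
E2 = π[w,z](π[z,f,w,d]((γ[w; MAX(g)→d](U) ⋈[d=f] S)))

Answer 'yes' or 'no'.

E1 per-node cardinality:
  S → 5
  U → 5
  γ[w; MAX(g)→d](U) → 4
  (S ⋈[f=d] γ[w; MAX(g)→d](U)) → 4
  π[w,z]((S ⋈[f=d] γ[w; MAX(g)→d](U))) → 4
E2 per-node cardinality:
  U → 5
  γ[w; MAX(g)→d](U) → 4
  S → 5
  (γ[w; MAX(g)→d](U) ⋈[d=f] S) → 4
  π[z,f,w,d]((γ[w; MAX(g)→d](U) ⋈[d=f] S)) → 4
  π[w,z](π[z,f,w,d]((γ[w; MAX(g)→d](U) ⋈[d=f] S))) → 4

E1 and E2 produce the same multiset:
w | z
p | t
s | q
s | t
t | p

yes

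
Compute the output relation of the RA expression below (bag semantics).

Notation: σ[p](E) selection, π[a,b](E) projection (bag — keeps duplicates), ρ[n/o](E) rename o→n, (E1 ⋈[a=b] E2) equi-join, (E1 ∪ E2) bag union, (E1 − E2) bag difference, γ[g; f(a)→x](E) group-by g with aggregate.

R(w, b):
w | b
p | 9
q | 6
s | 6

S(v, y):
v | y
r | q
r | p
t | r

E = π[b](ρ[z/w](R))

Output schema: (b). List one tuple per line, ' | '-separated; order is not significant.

Subexpression sizes:
  R → 3
  ρ[z/w](R) → 3
  π[b](ρ[z/w](R)) → 3

== RESULT ==
b
6
6
9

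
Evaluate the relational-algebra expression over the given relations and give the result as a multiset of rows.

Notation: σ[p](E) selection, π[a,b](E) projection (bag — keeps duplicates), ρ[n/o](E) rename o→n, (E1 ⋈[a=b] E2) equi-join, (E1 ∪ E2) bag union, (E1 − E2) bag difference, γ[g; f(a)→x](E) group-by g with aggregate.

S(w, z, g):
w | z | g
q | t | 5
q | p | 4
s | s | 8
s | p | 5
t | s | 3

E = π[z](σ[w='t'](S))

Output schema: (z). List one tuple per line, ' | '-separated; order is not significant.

Per-node cardinality:
  S → 5
  σ[w='t'](S) → 1
  π[z](σ[w='t'](S)) → 1

== RESULT ==
z
s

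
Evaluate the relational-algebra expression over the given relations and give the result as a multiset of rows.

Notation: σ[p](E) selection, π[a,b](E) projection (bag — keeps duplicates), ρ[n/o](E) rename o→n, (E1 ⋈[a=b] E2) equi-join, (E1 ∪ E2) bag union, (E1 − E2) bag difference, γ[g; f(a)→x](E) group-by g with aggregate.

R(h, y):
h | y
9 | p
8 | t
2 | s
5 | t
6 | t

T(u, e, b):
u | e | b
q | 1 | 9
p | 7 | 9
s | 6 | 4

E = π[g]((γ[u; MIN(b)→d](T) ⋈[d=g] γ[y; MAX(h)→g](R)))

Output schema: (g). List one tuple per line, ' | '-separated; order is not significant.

Stepwise |·|:
  T → 3
  γ[u; MIN(b)→d](T) → 3
  R → 5
  γ[y; MAX(h)→g](R) → 3
  (γ[u; MIN(b)→d](T) ⋈[d=g] γ[y; MAX(h)→g](R)) → 2
  π[g]((γ[u; MIN(b)→d](T) ⋈[d=g] γ[y; MAX(h)→g](R))) → 2

== RESULT ==
g
9
9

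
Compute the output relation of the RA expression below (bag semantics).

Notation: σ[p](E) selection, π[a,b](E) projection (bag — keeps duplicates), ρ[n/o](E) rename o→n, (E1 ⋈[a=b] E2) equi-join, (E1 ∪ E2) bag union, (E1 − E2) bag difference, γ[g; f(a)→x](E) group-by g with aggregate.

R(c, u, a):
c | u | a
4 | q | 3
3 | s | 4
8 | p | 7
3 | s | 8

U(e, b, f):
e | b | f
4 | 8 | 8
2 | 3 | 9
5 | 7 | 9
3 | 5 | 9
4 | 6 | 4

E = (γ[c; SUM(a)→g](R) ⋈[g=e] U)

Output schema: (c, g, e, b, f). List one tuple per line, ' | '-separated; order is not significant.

Row counts bottom-up:
  R → 4
  γ[c; SUM(a)→g](R) → 3
  U → 5
  (γ[c; SUM(a)→g](R) ⋈[g=e] U) → 1

== RESULT ==
c | g | e | b | f
4 | 3 | 3 | 5 | 9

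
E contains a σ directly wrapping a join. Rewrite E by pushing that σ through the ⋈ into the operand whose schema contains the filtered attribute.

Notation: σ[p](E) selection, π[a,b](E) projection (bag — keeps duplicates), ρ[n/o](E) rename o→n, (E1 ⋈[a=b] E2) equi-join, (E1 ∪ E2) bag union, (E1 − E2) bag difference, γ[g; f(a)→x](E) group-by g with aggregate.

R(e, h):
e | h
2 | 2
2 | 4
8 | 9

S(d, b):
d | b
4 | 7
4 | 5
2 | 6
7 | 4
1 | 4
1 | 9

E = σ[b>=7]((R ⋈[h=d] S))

σ filters on b, owned by the right side.
E' = (R ⋈[h=d] σ[b>=7](S))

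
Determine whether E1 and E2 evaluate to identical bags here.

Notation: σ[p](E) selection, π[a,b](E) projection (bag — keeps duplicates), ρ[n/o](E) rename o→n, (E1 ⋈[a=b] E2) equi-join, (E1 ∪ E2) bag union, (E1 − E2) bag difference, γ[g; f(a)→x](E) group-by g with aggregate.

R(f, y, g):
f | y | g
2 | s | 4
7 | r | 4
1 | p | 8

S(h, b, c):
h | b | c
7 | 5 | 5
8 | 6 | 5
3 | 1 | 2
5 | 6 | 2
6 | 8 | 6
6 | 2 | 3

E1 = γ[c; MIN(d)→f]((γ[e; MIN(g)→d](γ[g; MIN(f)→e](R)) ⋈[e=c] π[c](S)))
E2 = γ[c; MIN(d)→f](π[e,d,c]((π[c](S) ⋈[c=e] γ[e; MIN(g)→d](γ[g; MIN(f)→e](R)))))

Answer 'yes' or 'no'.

E1 subexpression sizes:
  R → 3
  γ[g; MIN(f)→e](R) → 2
  γ[e; MIN(g)→d](γ[g; MIN(f)→e](R)) → 2
  S → 6
  π[c](S) → 6
  (γ[e; MIN(g)→d](γ[g; MIN(f)→e](R)) ⋈[e=c] π[c](S)) → 2
  γ[c; MIN(d)→f]((γ[e; MIN(g)→d](γ[g; MIN(f)→e](R)) ⋈[e=c] π[c](S))) → 1
E2 subexpression sizes:
  S → 6
  π[c](S) → 6
  R → 3
  γ[g; MIN(f)→e](R) → 2
  γ[e; MIN(g)→d](γ[g; MIN(f)→e](R)) → 2
  (π[c](S) ⋈[c=e] γ[e; MIN(g)→d](γ[g; MIN(f)→e](R))) → 2
  π[e,d,c]((π[c](S) ⋈[c=e] γ[e; MIN(g)→d](γ[g; MIN(f)→e](R)))) → 2
  γ[c; MIN(d)→f](π[e,d,c]((π[c](S) ⋈[c=e] γ[e; MIN(g)→d](γ[g; MIN(f)→e](R))))) → 1

E1 and E2 produce the same multiset:
c | f
2 | 4

yes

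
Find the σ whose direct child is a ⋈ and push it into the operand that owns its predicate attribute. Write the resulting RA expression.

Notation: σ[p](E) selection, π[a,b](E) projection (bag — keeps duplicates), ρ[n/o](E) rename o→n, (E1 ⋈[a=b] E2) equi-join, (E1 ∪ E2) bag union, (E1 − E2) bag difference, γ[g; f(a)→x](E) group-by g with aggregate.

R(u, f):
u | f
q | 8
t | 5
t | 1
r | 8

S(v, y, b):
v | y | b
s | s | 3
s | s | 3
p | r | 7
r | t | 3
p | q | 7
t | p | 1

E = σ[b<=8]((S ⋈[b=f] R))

σ filters on b, owned by the left side.
E' = (σ[b<=8](S) ⋈[b=f] R)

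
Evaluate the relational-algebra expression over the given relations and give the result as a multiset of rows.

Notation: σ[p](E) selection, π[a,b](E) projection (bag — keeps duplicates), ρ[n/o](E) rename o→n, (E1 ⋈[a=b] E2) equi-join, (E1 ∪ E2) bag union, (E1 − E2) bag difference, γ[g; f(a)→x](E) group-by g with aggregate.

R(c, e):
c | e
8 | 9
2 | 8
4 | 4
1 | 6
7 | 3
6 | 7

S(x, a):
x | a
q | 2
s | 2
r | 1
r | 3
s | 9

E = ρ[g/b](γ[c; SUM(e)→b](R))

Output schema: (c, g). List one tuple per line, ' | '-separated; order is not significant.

Per-node cardinality:
  R → 6
  γ[c; SUM(e)→b](R) → 6
  ρ[g/b](γ[c; SUM(e)→b](R)) → 6

== RESULT ==
c | g
1 | 6
2 | 8
4 | 4
6 | 7
7 | 3
8 | 9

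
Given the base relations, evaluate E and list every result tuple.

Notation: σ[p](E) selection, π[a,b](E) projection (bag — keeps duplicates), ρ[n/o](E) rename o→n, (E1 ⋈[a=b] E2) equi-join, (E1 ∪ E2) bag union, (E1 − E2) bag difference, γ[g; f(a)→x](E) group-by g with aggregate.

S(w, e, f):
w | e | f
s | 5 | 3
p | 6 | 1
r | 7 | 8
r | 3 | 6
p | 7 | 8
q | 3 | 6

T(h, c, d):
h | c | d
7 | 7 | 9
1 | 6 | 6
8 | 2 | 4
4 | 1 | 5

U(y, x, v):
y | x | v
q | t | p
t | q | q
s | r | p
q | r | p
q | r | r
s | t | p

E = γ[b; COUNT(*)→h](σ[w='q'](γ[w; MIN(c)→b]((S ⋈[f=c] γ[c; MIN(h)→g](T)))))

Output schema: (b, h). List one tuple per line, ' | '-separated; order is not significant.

Stepwise |·|:
  S → 6
  T → 4
  γ[c; MIN(h)→g](T) → 4
  (S ⋈[f=c] γ[c; MIN(h)→g](T)) → 3
  γ[w; MIN(c)→b]((S ⋈[f=c] γ[c; MIN(h)→g](T))) → 3
  σ[w='q'](γ[w; MIN(c)→b]((S ⋈[f=c] γ[c; MIN(h)→g](T)))) → 1
  γ[b; COUNT(*)→h](σ[w='q'](γ[w; MIN(c)→b]((S ⋈[f=c] γ[c; MIN(h)→g](T))))) → 1

== RESULT ==
b | h
6 | 1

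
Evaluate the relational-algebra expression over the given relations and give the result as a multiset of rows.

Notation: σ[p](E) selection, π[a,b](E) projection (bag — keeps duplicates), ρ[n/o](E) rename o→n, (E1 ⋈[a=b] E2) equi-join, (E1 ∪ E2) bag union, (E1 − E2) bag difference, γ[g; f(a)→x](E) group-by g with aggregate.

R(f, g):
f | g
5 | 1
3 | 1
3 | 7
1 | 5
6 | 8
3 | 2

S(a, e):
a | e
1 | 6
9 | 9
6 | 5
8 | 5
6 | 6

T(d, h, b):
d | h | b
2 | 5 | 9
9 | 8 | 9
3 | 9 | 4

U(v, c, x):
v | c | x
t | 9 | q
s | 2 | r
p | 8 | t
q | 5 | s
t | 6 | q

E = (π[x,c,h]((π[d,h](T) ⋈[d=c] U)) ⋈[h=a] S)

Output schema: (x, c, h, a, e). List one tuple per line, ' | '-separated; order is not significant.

Row counts bottom-up:
  T → 3
  π[d,h](T) → 3
  U → 5
  (π[d,h](T) ⋈[d=c] U) → 2
  π[x,c,h]((π[d,h](T) ⋈[d=c] U)) → 2
  S → 5
  (π[x,c,h]((π[d,h](T) ⋈[d=c] U)) ⋈[h=a] S) → 1

== RESULT ==
x | c | h | a | e
q | 9 | 8 | 8 | 5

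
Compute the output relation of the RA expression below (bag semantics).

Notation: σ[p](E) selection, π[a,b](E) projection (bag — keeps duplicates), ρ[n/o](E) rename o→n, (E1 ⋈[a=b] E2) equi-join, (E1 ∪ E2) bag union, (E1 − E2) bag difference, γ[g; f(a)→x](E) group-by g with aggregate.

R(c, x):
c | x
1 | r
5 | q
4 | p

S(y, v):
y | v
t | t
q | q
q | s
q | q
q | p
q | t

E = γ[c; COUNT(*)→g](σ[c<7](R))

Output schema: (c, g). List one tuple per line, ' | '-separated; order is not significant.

Stepwise |·|:
  R → 3
  σ[c<7](R) → 3
  γ[c; COUNT(*)→g](σ[c<7](R)) → 3

== RESULT ==
c | g
1 | 1
4 | 1
5 | 1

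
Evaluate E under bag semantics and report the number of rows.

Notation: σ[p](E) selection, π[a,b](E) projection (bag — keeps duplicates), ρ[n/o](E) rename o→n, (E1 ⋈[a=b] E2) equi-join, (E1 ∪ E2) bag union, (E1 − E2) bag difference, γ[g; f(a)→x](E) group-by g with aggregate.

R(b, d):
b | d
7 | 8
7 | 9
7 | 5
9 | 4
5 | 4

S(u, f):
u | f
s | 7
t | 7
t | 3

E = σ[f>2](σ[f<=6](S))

Row counts bottom-up:
  S → 3
  σ[f<=6](S) → 1
  σ[f>2](σ[f<=6](S)) → 1

|E| = 1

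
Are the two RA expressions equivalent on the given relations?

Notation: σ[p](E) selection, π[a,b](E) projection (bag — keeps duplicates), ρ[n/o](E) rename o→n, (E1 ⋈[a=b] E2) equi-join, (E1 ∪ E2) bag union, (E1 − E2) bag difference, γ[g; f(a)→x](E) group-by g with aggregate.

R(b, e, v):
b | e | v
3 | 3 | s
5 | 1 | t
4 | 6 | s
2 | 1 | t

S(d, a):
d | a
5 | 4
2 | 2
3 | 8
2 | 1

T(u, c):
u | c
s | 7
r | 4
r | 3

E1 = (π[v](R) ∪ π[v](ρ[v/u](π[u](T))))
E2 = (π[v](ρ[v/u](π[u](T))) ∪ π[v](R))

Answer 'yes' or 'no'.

E1 per-node cardinality:
  R → 4
  π[v](R) → 4
  T → 3
  π[u](T) → 3
  ρ[v/u](π[u](T)) → 3
  π[v](ρ[v/u](π[u](T))) → 3
  (π[v](R) ∪ π[v](ρ[v/u](π[u](T)))) → 7
E2 per-node cardinality:
  T → 3
  π[u](T) → 3
  ρ[v/u](π[u](T)) → 3
  π[v](ρ[v/u](π[u](T))) → 3
  R → 4
  π[v](R) → 4
  (π[v](ρ[v/u](π[u](T))) ∪ π[v](R)) → 7

E1 and E2 produce the same multiset:
v
r
r
s
s
s
t
t

yes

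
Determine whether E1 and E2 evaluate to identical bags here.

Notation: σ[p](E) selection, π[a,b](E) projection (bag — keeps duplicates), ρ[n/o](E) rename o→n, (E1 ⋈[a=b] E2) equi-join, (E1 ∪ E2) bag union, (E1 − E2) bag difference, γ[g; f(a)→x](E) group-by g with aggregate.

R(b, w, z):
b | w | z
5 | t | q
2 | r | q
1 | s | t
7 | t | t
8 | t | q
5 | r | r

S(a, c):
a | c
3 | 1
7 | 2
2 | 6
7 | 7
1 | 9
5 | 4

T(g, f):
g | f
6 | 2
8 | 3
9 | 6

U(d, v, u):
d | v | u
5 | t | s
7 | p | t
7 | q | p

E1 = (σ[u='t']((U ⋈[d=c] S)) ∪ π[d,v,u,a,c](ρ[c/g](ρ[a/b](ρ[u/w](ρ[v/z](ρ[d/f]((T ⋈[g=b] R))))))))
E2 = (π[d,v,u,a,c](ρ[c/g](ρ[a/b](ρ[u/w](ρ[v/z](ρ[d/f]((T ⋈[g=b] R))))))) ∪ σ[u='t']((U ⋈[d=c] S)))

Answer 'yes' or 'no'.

E1 row counts bottom-up:
  U → 3
  S → 6
  (U ⋈[d=c] S) → 2
  σ[u='t']((U ⋈[d=c] S)) → 1
  T → 3
  R → 6
  (T ⋈[g=b] R) → 1
  ρ[d/f]((T ⋈[g=b] R)) → 1
  ρ[v/z](ρ[d/f]((T ⋈[g=b] R))) → 1
  ρ[u/w](ρ[v/z](ρ[d/f]((T ⋈[g=b] R)))) → 1
  ρ[a/b](ρ[u/w](ρ[v/z](ρ[d/f]((T ⋈[g=b] R))))) → 1
  ρ[c/g](ρ[a/b](ρ[u/w](ρ[v/z](ρ[d/f]((T ⋈[g=b] R)))))) → 1
  π[d,v,u,a,c](ρ[c/g](ρ[a/b](ρ[u/w](ρ[v/z](ρ[d/f]((T ⋈[g=b] R))))))) → 1
  (σ[u='t']((U ⋈[d=c] S)) ∪ π[d,v,u,a,c](ρ[c/g](ρ[a/b](ρ[u/w](ρ[v/z](ρ[d/f]((T ⋈[g=b] R)))))))) → 2
E2 row counts bottom-up:
  T → 3
  R → 6
  (T ⋈[g=b] R) → 1
  ρ[d/f]((T ⋈[g=b] R)) → 1
  ρ[v/z](ρ[d/f]((T ⋈[g=b] R))) → 1
  ρ[u/w](ρ[v/z](ρ[d/f]((T ⋈[g=b] R)))) → 1
  ρ[a/b](ρ[u/w](ρ[v/z](ρ[d/f]((T ⋈[g=b] R))))) → 1
  ρ[c/g](ρ[a/b](ρ[u/w](ρ[v/z](ρ[d/f]((T ⋈[g=b] R)))))) → 1
  π[d,v,u,a,c](ρ[c/g](ρ[a/b](ρ[u/w](ρ[v/z](ρ[d/f]((T ⋈[g=b] R))))))) → 1
  U → 3
  S → 6
  (U ⋈[d=c] S) → 2
  σ[u='t']((U ⋈[d=c] S)) → 1
  (π[d,v,u,a,c](ρ[c/g](ρ[a/b](ρ[u/w](ρ[v/z](ρ[d/f]((T ⋈[g=b] R))))))) ∪ σ[u='t']((U ⋈[d=c] S))) → 2

E1 and E2 produce the same multiset:
d | v | u | a | c
3 | q | t | 8 | 8
7 | p | t | 7 | 7

yes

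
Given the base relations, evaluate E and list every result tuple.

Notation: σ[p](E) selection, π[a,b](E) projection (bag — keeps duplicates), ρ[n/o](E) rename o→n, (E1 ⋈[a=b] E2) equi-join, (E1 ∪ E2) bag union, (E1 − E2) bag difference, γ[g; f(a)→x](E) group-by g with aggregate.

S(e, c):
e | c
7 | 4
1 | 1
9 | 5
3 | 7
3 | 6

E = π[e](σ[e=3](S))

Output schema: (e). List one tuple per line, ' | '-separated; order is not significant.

Row counts bottom-up:
  S → 5
  σ[e=3](S) → 2
  π[e](σ[e=3](S)) → 2

== RESULT ==
e
3
3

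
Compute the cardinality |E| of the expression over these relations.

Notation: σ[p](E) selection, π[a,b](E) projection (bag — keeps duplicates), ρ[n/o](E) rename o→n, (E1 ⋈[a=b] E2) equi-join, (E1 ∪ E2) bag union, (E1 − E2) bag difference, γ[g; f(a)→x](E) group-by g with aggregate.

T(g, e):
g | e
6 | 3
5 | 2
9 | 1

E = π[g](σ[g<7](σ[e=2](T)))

Subexpression sizes:
  T → 3
  σ[e=2](T) → 1
  σ[g<7](σ[e=2](T)) → 1
  π[g](σ[g<7](σ[e=2](T))) → 1

|E| = 1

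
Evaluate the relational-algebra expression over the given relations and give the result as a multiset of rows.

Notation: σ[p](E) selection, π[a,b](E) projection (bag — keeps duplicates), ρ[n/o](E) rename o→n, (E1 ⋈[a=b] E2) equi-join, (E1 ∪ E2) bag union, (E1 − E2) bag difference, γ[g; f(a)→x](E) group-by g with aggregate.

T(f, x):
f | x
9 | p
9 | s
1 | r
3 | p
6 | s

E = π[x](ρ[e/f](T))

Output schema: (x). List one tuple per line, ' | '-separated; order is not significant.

Row counts bottom-up:
  T → 5
  ρ[e/f](T) → 5
  π[x](ρ[e/f](T)) → 5

== RESULT ==
x
p
p
r
s
s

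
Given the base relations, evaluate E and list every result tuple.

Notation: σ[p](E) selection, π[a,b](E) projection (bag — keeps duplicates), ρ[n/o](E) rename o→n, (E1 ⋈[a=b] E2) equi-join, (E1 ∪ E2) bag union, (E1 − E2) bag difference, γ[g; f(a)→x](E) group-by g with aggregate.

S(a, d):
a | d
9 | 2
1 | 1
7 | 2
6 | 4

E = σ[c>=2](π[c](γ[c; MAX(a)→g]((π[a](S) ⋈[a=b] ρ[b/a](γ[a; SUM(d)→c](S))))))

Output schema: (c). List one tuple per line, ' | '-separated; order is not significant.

Per-node cardinality:
  S → 4
  π[a](S) → 4
  S → 4
  γ[a; SUM(d)→c](S) → 4
  ρ[b/a](γ[a; SUM(d)→c](S)) → 4
  (π[a](S) ⋈[a=b] ρ[b/a](γ[a; SUM(d)→c](S))) → 4
  γ[c; MAX(a)→g]((π[a](S) ⋈[a=b] ρ[b/a](γ[a; SUM(d)→c](S)))) → 3
  π[c](γ[c; MAX(a)→g]((π[a](S) ⋈[a=b] ρ[b/a](γ[a; SUM(d)→c](S))))) → 3
  σ[c>=2](π[c](γ[c; MAX(a)→g]((π[a](S) ⋈[a=b] ρ[b/a](γ[a; SUM(d)→c](S)))))) → 2

== RESULT ==
c
2
4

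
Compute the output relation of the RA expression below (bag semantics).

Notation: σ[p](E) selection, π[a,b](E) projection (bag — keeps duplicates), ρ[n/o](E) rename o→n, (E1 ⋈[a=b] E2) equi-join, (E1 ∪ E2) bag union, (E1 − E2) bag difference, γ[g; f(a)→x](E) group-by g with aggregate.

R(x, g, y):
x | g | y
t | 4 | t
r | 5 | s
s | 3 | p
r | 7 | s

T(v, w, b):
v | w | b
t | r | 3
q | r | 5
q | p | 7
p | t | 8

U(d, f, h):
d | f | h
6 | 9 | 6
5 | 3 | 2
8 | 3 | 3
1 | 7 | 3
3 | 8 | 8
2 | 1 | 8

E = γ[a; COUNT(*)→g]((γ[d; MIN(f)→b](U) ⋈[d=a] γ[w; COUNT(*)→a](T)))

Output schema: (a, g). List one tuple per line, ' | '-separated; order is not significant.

Row counts bottom-up:
  U → 6
  γ[d; MIN(f)→b](U) → 6
  T → 4
  γ[w; COUNT(*)→a](T) → 3
  (γ[d; MIN(f)→b](U) ⋈[d=a] γ[w; COUNT(*)→a](T)) → 3
  γ[a; COUNT(*)→g]((γ[d; MIN(f)→b](U) ⋈[d=a] γ[w; COUNT(*)→a](T))) → 2

== RESULT ==
a | g
1 | 2
2 | 1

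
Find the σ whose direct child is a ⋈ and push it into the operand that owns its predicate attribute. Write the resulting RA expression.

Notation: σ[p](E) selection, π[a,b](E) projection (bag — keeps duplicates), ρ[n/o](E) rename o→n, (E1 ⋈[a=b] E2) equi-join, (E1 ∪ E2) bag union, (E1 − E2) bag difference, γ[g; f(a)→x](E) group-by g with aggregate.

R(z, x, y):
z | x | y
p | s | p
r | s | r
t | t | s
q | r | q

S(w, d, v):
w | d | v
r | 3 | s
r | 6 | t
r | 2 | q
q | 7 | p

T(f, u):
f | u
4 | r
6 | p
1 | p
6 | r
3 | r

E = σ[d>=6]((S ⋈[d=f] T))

σ filters on d, owned by the left side.
E' = (σ[d>=6](S) ⋈[d=f] T)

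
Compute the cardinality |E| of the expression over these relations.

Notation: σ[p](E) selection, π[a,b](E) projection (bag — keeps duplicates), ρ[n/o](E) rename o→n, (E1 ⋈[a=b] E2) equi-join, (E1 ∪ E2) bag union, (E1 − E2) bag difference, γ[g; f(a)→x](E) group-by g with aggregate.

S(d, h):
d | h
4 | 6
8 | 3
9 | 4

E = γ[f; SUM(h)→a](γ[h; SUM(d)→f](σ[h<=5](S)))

Row counts bottom-up:
  S → 3
  σ[h<=5](S) → 2
  γ[h; SUM(d)→f](σ[h<=5](S)) → 2
  γ[f; SUM(h)→a](γ[h; SUM(d)→f](σ[h<=5](S))) → 2

|E| = 2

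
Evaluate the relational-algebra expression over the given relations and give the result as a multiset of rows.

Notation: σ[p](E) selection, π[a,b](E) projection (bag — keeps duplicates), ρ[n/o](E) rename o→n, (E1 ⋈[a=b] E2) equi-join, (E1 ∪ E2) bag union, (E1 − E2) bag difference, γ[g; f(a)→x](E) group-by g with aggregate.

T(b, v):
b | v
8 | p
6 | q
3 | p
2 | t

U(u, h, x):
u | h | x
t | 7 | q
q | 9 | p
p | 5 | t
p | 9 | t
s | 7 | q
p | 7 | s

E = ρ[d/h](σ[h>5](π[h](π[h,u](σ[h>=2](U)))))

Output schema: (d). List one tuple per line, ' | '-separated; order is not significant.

Row counts bottom-up:
  U → 6
  σ[h>=2](U) → 6
  π[h,u](σ[h>=2](U)) → 6
  π[h](π[h,u](σ[h>=2](U))) → 6
  σ[h>5](π[h](π[h,u](σ[h>=2](U)))) → 5
  ρ[d/h](σ[h>5](π[h](π[h,u](σ[h>=2](U))))) → 5

== RESULT ==
d
7
7
7
9
9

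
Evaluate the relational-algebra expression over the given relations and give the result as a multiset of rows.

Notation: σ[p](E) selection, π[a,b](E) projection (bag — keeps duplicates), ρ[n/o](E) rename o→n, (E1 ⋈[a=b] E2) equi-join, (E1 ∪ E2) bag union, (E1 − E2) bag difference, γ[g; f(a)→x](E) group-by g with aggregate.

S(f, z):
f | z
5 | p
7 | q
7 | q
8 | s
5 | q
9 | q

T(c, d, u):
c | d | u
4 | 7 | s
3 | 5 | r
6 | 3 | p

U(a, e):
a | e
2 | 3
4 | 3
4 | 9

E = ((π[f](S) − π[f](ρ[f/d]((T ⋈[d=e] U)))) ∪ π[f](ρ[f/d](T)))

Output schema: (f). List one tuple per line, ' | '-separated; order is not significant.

Row counts bottom-up:
  S → 6
  π[f](S) → 6
  T → 3
  U → 3
  (T ⋈[d=e] U) → 2
  ρ[f/d]((T ⋈[d=e] U)) → 2
  π[f](ρ[f/d]((T ⋈[d=e] U))) → 2
  (π[f](S) − π[f](ρ[f/d]((T ⋈[d=e] U)))) → 6
  T → 3
  ρ[f/d](T) → 3
  π[f](ρ[f/d](T)) → 3
  ((π[f](S) − π[f](ρ[f/d]((T ⋈[d=e] U)))) ∪ π[f](ρ[f/d](T))) → 9

== RESULT ==
f
3
5
5
5
7
7
7
8
9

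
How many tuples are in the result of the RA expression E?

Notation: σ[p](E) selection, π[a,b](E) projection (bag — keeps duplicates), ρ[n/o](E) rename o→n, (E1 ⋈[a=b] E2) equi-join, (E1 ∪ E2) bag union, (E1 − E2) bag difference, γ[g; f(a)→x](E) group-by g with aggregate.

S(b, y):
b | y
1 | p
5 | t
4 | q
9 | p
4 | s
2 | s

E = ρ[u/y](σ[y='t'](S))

Subexpression sizes:
  S → 6
  σ[y='t'](S) → 1
  ρ[u/y](σ[y='t'](S)) → 1

|E| = 1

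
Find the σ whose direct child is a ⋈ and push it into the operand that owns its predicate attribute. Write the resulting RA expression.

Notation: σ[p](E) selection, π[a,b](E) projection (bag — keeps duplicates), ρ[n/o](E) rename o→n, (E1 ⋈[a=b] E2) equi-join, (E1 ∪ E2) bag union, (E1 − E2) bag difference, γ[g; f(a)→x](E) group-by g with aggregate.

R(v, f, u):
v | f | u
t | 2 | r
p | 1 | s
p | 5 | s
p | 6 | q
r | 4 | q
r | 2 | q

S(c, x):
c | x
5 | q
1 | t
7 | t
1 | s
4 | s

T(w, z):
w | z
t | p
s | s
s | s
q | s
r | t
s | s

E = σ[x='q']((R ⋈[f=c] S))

σ filters on x, owned by the right side.
E' = (R ⋈[f=c] σ[x='q'](S))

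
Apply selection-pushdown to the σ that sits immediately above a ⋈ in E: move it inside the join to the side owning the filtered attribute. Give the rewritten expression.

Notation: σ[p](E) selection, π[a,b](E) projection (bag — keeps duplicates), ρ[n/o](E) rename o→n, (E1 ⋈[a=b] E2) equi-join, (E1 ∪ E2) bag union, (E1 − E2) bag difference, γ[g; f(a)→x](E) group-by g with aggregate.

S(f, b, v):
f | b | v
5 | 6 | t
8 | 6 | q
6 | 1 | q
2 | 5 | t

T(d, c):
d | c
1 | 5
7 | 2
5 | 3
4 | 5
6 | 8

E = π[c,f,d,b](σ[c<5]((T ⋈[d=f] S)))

σ filters on c, owned by the left side.
E' = π[c,f,d,b]((σ[c<5](T) ⋈[d=f] S))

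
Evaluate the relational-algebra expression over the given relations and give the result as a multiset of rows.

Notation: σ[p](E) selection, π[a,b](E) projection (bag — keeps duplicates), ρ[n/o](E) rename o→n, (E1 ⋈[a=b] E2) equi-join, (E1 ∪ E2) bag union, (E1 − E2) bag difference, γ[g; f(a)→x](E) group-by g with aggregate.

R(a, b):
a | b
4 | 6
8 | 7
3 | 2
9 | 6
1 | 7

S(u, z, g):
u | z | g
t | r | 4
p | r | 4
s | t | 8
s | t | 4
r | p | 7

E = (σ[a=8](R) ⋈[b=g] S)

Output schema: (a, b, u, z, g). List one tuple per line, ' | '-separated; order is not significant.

Subexpression sizes:
  R → 5
  σ[a=8](R) → 1
  S → 5
  (σ[a=8](R) ⋈[b=g] S) → 1

== RESULT ==
a | b | u | z | g
8 | 7 | r | p | 7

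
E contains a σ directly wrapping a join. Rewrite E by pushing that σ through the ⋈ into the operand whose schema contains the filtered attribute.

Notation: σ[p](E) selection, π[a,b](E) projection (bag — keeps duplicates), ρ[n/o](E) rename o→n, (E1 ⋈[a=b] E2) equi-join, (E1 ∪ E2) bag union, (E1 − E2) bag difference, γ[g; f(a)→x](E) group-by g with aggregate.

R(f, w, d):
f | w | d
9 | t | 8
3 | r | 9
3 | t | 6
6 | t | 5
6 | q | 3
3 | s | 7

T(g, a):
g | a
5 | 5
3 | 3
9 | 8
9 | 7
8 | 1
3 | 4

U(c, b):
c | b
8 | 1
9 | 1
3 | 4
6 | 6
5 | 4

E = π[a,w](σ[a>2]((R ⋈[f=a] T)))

σ filters on a, owned by the right side.
E' = π[a,w]((R ⋈[f=a] σ[a>2](T)))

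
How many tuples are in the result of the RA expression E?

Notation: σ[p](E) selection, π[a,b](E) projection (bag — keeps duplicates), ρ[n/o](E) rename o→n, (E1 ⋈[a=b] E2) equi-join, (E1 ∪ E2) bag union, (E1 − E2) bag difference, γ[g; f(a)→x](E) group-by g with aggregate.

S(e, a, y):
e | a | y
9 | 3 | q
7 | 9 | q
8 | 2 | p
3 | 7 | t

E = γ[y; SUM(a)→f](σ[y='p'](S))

Per-node cardinality:
  S → 4
  σ[y='p'](S) → 1
  γ[y; SUM(a)→f](σ[y='p'](S)) → 1

|E| = 1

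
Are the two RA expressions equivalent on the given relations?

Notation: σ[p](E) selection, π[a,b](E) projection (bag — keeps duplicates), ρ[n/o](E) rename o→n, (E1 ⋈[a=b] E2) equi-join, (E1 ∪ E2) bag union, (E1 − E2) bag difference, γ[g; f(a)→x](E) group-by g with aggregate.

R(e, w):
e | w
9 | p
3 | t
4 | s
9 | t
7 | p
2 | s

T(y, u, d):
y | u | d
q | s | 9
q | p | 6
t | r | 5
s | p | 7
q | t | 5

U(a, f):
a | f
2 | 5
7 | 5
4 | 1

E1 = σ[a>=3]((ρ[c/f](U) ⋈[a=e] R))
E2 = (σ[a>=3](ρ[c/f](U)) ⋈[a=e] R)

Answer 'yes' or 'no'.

E1 subexpression sizes:
  U → 3
  ρ[c/f](U) → 3
  R → 6
  (ρ[c/f](U) ⋈[a=e] R) → 3
  σ[a>=3]((ρ[c/f](U) ⋈[a=e] R)) → 2
E2 subexpression sizes:
  U → 3
  ρ[c/f](U) → 3
  σ[a>=3](ρ[c/f](U)) → 2
  R → 6
  (σ[a>=3](ρ[c/f](U)) ⋈[a=e] R) → 2

E1 and E2 produce the same multiset:
a | c | e | w
4 | 1 | 4 | s
7 | 5 | 7 | p

yes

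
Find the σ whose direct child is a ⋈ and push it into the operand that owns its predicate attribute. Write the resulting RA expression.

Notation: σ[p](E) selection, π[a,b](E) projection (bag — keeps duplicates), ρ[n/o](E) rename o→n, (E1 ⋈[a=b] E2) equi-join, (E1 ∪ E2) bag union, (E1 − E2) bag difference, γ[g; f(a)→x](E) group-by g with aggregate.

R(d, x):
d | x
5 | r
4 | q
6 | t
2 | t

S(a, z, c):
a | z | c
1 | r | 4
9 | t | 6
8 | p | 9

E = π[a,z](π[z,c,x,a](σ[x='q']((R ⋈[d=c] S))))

σ filters on x, owned by the left side.
E' = π[a,z](π[z,c,x,a]((σ[x='q'](R) ⋈[d=c] S)))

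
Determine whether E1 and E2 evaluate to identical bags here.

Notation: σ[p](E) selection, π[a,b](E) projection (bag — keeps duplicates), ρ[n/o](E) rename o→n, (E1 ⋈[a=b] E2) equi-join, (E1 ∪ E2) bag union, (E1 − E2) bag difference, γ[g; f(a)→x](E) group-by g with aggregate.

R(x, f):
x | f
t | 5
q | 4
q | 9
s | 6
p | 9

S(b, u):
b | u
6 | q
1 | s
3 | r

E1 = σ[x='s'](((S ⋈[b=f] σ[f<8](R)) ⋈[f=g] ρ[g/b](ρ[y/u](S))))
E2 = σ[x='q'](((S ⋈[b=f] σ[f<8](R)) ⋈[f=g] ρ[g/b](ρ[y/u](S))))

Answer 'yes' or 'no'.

E1 subexpression sizes:
  S → 3
  R → 5
  σ[f<8](R) → 3
  (S ⋈[b=f] σ[f<8](R)) → 1
  S → 3
  ρ[y/u](S) → 3
  ρ[g/b](ρ[y/u](S)) → 3
  ((S ⋈[b=f] σ[f<8](R)) ⋈[f=g] ρ[g/b](ρ[y/u](S))) → 1
  σ[x='s'](((S ⋈[b=f] σ[f<8](R)) ⋈[f=g] ρ[g/b](ρ[y/u](S)))) → 1
E2 subexpression sizes:
  S → 3
  R → 5
  σ[f<8](R) → 3
  (S ⋈[b=f] σ[f<8](R)) → 1
  S → 3
  ρ[y/u](S) → 3
  ρ[g/b](ρ[y/u](S)) → 3
  ((S ⋈[b=f] σ[f<8](R)) ⋈[f=g] ρ[g/b](ρ[y/u](S))) → 1
  σ[x='q'](((S ⋈[b=f] σ[f<8](R)) ⋈[f=g] ρ[g/b](ρ[y/u](S)))) → 0

E1 result:
b | u | x | f | g | y
6 | q | s | 6 | 6 | q
E2 result:
b | u | x | f | g | y
(0 rows)
Witness: (6, 'q', 's', 6, 6, 'q') appears 1× in E1 but 0× in E2.

no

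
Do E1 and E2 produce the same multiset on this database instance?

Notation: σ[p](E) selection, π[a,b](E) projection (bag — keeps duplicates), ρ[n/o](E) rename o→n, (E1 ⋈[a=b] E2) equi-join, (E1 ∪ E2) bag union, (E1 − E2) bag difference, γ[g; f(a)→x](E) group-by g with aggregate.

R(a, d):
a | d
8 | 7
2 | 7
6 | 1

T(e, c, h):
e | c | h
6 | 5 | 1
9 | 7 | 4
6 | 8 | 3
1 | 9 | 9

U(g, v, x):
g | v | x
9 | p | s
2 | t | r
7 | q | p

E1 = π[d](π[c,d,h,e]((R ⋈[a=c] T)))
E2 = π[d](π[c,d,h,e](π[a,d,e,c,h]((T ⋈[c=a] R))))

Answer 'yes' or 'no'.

E1 subexpression sizes:
  R → 3
  T → 4
  (R ⋈[a=c] T) → 1
  π[c,d,h,e]((R ⋈[a=c] T)) → 1
  π[d](π[c,d,h,e]((R ⋈[a=c] T))) → 1
E2 subexpression sizes:
  T → 4
  R → 3
  (T ⋈[c=a] R) → 1
  π[a,d,e,c,h]((T ⋈[c=a] R)) → 1
  π[c,d,h,e](π[a,d,e,c,h]((T ⋈[c=a] R))) → 1
  π[d](π[c,d,h,e](π[a,d,e,c,h]((T ⋈[c=a] R)))) → 1

E1 and E2 produce the same multiset:
d
7

yes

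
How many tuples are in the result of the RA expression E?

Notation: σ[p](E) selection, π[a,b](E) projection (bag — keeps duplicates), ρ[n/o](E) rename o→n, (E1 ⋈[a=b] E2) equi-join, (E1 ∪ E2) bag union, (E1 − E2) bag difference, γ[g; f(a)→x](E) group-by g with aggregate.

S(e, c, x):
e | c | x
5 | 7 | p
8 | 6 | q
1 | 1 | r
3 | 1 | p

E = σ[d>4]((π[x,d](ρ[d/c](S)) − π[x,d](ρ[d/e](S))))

Subexpression sizes:
  S → 4
  ρ[d/c](S) → 4
  π[x,d](ρ[d/c](S)) → 4
  S → 4
  ρ[d/e](S) → 4
  π[x,d](ρ[d/e](S)) → 4
  (π[x,d](ρ[d/c](S)) − π[x,d](ρ[d/e](S))) → 3
  σ[d>4]((π[x,d](ρ[d/c](S)) − π[x,d](ρ[d/e](S)))) → 2

|E| = 2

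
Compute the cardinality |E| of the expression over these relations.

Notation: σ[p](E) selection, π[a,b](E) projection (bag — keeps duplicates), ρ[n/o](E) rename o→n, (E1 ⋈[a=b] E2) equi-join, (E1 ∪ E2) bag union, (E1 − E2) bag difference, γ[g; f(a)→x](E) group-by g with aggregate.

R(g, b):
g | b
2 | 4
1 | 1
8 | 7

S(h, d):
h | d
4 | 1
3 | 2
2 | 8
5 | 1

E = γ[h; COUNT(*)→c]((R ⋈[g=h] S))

Subexpression sizes:
  R → 3
  S → 4
  (R ⋈[g=h] S) → 1
  γ[h; COUNT(*)→c]((R ⋈[g=h] S)) → 1

|E| = 1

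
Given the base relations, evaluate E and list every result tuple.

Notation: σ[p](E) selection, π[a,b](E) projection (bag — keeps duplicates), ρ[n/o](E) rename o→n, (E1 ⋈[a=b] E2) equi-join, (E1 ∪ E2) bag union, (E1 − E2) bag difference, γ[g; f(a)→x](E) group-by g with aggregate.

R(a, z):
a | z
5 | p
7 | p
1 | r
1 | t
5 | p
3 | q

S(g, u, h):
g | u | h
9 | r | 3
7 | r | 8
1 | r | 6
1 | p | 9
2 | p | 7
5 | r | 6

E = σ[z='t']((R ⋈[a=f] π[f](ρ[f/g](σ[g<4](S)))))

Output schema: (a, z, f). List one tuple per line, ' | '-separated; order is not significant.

Stepwise |·|:
  R → 6
  S → 6
  σ[g<4](S) → 3
  ρ[f/g](σ[g<4](S)) → 3
  π[f](ρ[f/g](σ[g<4](S))) → 3
  (R ⋈[a=f] π[f](ρ[f/g](σ[g<4](S)))) → 4
  σ[z='t']((R ⋈[a=f] π[f](ρ[f/g](σ[g<4](S))))) → 2

== RESULT ==
a | z | f
1 | t | 1
1 | t | 1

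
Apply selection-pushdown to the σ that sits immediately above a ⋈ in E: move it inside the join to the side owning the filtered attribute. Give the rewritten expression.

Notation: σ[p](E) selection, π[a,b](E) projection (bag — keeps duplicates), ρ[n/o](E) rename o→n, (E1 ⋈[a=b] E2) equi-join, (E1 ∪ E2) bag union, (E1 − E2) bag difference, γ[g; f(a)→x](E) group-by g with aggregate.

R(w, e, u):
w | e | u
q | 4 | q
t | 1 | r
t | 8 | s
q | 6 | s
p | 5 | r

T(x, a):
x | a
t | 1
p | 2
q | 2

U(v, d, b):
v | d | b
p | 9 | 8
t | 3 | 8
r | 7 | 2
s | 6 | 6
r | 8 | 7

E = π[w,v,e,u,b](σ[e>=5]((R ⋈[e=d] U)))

σ filters on e, owned by the left side.
E' = π[w,v,e,u,b]((σ[e>=5](R) ⋈[e=d] U))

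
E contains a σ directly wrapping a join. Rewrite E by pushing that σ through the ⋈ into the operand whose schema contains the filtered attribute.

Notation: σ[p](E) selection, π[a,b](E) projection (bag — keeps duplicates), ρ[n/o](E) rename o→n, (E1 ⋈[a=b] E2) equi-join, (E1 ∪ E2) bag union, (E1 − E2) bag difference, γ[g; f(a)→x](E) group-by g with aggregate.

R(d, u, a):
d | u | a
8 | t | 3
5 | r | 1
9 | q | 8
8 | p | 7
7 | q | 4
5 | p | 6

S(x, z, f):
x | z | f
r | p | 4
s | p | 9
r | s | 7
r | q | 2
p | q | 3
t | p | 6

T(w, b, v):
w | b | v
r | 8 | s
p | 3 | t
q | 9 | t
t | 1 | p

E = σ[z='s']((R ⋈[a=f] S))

σ filters on z, owned by the right side.
E' = (R ⋈[a=f] σ[z='s'](S))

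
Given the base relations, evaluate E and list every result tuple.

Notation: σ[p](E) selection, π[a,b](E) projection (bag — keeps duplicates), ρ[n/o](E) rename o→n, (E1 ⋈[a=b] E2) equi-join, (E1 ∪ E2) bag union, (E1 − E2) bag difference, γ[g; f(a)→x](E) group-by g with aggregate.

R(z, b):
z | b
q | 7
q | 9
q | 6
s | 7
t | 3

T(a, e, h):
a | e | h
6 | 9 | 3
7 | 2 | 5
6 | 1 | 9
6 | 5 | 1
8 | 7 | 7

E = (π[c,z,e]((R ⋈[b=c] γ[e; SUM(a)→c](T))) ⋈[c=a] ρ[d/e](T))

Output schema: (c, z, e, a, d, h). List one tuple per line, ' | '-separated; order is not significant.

Stepwise |·|:
  R → 5
  T → 5
  γ[e; SUM(a)→c](T) → 5
  (R ⋈[b=c] γ[e; SUM(a)→c](T)) → 5
  π[c,z,e]((R ⋈[b=c] γ[e; SUM(a)→c](T))) → 5
  T → 5
  ρ[d/e](T) → 5
  (π[c,z,e]((R ⋈[b=c] γ[e; SUM(a)→c](T))) ⋈[c=a] ρ[d/e](T)) → 11

== RESULT ==
c | z | e | a | d | h
6 | q | 1 | 6 | 1 | 9
6 | q | 1 | 6 | 5 | 1
6 | q | 1 | 6 | 9 | 3
6 | q | 5 | 6 | 1 | 9
6 | q | 5 | 6 | 5 | 1
6 | q | 5 | 6 | 9 | 3
6 | q | 9 | 6 | 1 | 9
6 | q | 9 | 6 | 5 | 1
6 | q | 9 | 6 | 9 | 3
7 | q | 2 | 7 | 2 | 5
7 | s | 2 | 7 | 2 | 5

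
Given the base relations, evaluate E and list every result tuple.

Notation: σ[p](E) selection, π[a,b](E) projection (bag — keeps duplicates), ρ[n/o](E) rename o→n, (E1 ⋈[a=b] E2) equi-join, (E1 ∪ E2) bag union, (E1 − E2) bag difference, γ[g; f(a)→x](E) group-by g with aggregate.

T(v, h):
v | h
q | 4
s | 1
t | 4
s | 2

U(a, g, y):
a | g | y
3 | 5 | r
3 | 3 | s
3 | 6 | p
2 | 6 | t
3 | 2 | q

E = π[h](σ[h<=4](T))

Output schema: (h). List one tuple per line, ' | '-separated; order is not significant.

Stepwise |·|:
  T → 4
  σ[h<=4](T) → 4
  π[h](σ[h<=4](T)) → 4

== RESULT ==
h
1
2
4
4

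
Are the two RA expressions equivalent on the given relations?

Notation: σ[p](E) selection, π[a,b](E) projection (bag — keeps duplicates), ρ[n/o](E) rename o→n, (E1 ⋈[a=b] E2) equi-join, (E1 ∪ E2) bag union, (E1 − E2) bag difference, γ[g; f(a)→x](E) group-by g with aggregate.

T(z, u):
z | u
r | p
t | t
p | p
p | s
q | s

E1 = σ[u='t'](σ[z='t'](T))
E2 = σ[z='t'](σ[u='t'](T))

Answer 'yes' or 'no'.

E1 stepwise |·|:
  T → 5
  σ[z='t'](T) → 1
  σ[u='t'](σ[z='t'](T)) → 1
E2 stepwise |·|:
  T → 5
  σ[u='t'](T) → 1
  σ[z='t'](σ[u='t'](T)) → 1

E1 and E2 produce the same multiset:
z | u
t | t

yes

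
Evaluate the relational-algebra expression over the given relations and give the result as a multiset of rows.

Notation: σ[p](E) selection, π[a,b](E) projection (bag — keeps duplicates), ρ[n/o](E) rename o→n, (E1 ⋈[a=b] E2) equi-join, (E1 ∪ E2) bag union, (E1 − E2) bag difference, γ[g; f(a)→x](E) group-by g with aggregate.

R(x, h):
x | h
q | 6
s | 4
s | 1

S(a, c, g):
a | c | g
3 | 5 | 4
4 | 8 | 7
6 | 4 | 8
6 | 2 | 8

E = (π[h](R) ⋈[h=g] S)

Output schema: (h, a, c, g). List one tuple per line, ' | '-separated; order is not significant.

Row counts bottom-up:
  R → 3
  π[h](R) → 3
  S → 4
  (π[h](R) ⋈[h=g] S) → 1

== RESULT ==
h | a | c | g
4 | 3 | 5 | 4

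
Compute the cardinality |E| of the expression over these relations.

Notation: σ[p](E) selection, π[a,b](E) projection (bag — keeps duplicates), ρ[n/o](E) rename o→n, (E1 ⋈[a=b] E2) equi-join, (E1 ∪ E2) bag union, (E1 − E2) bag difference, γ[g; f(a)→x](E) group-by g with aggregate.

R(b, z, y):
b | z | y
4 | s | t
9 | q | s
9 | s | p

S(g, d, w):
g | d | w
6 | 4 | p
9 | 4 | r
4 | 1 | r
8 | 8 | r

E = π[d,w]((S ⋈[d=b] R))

Row counts bottom-up:
  S → 4
  R → 3
  (S ⋈[d=b] R) → 2
  π[d,w]((S ⋈[d=b] R)) → 2

|E| = 2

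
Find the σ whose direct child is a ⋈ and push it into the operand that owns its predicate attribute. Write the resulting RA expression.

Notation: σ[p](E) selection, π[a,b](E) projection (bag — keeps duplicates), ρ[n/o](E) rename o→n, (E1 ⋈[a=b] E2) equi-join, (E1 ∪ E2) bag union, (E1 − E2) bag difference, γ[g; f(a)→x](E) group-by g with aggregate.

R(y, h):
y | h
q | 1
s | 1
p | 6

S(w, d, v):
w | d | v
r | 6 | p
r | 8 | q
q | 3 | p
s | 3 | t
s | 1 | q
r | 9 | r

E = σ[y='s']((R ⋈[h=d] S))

σ filters on y, owned by the left side.
E' = (σ[y='s'](R) ⋈[h=d] S)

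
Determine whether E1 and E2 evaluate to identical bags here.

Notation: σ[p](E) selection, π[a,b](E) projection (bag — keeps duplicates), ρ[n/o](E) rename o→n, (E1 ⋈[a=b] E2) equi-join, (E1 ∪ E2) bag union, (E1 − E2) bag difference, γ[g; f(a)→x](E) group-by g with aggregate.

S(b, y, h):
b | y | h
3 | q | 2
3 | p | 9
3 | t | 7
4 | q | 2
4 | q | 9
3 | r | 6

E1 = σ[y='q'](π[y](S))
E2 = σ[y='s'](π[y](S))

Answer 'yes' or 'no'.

E1 per-node cardinality:
  S → 6
  π[y](S) → 6
  σ[y='q'](π[y](S)) → 3
E2 per-node cardinality:
  S → 6
  π[y](S) → 6
  σ[y='s'](π[y](S)) → 0

E1 result:
y
q
q
q
E2 result:
y
(0 rows)
Witness: ('q',) appears 3× in E1 but 0× in E2.

no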